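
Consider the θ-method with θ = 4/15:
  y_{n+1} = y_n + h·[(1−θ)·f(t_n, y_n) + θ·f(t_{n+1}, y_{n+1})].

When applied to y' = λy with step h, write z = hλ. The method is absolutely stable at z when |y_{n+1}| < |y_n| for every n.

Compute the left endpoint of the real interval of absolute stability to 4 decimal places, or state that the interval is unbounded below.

z* = -4.2857.

Test eqn y'=λy, z=hλ:
  y_{n+1} = y_n + z·[11/15·y_n + 4/15·y_{n+1}] ⇒ (1 − 4/15z)y_{n+1} = (1 + 11/15z)y_n
  Hence R(z) = (1 + 11/15z)/(1 − 4/15z).

Find x<0 with |R(x)|<1.
x=-0.72: |R|=0.3960
R=−1: 1+11/15x = −1+4/15x ⇒ -7/15x=2 ⇒ x=2/(-7/15)=-4.2857
Confirm numerically:
  x=-2.697: |R|=0.56875 <1
  x=-2.402: |R|=0.46416 <1
  x=-2.141: |R|=0.36288 <1
  x=-4.552: |R|=1.05613 >1
  x=-4.443: |R|=1.03360 >1
  x=-4.403: |R|=1.02517 >1
Stable set (-4.2857, 0).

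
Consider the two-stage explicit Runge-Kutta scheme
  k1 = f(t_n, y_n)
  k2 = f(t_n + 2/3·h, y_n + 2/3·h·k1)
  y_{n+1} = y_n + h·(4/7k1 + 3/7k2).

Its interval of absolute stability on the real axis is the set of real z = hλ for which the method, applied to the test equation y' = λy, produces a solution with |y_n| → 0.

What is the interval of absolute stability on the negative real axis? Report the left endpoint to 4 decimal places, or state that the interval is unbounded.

(-3.5000, 0).

With y'=λy (z=hλ):
  k1=λy_n ⇒ h·k1=z·y_n;  k2=λ(1+2/3z)y_n ⇒ h·k2=z(1+2/3z)y_n
  y_{n+1}/y_n = 1 + 4/7z + 3/7z(1+2/3z) = 1 + z + 2/7z²
  R(z) = 1 + z + 2/7z².

Need |R(x)|<1, x<0.
x=-0.61: |R|=0.4963
R=1: x+2/7x²=0 ⇒ x=−7/2=-3.5000; min R=1−1/(4·2/7)=0.1250>−1
Confirm numerically:
  x=-2.730: |R|=0.39940 <1
  x=-1.773: |R|=0.12515 <1
  x=-1.614: |R|=0.13028 <1
  x=-4.039: |R|=1.62201 >1
  x=-3.923: |R|=1.47412 >1
  x=-3.558: |R|=1.05896 >1
Interval (-3.5000, 0).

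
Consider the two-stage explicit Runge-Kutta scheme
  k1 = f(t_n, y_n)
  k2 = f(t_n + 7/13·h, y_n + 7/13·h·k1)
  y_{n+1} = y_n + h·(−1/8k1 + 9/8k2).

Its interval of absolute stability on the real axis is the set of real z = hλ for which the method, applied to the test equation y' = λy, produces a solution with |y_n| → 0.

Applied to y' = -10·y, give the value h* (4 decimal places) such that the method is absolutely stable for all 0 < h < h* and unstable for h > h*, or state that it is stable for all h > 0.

(-1.6508,0); λ=-10 ⇒ h* = (104/63)/10 = 0.1651.

On y'=λy, z=hλ:
  k1=λy_n ⇒ h·k1=z·y_n;  k2=λ(1+7/13z)y_n ⇒ h·k2=z(1+7/13z)y_n
  y_{n+1}/y_n = 1 − 1/8z + 9/8z(1+7/13z) = 1 + z + 63/104z²
  ⇒ R(z) = 1 + z + 63/104z².

Need |R(x)|<1, x<0.
x=-0.82: |R|=0.5873
R=1: x+63/104x²=0 ⇒ x=−104/63=-1.6508; min R=1−1/(4·63/104)=0.5873>−1
Confirm numerically:
  x=-1.478: |R|=0.84529 <1
  x=-1.260: |R|=0.70172 <1
  x=-0.969: |R|=0.59979 <1
  x=-0.930: |R|=0.59393 <1
  x=-2.089: |R|=1.55453 >1
  x=-1.807: |R|=1.17099 >1
Interval (-1.6508, 0).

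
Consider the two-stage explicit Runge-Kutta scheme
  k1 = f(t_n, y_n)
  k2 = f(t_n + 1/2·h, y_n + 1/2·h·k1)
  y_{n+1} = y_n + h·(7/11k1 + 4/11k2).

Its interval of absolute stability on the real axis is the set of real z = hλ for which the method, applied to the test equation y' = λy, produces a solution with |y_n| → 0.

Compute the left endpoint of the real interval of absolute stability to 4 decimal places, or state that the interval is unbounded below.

Test eqn y'=λy, z=hλ:
  k1=λy_n ⇒ h·k1=z·y_n;  k2=λ(1+1/2z)y_n ⇒ h·k2=z(1+1/2z)y_n
  y_{n+1}/y_n = 1 + 7/11z + 4/11z(1+1/2z) = 1 + z + 2/11z²
  R(z) = 1 + z + 2/11z².

Need |R(x)|<1, x<0.
x=-1.36: |R|=0.0237
R=1: x+2/11x²=0 ⇒ x=−11/2=-5.5000; min R=1−1/(4·2/11)=-0.3750>−1
Confirm numerically:
  x=-4.551: |R|=0.21475 <1
  x=-4.454: |R|=0.15293 <1
  x=-4.168: |R|=0.00941 <1
  x=-3.074: |R|=0.35591 <1
  x=-6.022: |R|=1.57154 >1
  x=-5.677: |R|=1.18270 >1
  x=-5.526: |R|=1.02612 >1
Stable set (-5.5000, 0).

left endpoint -5.5000.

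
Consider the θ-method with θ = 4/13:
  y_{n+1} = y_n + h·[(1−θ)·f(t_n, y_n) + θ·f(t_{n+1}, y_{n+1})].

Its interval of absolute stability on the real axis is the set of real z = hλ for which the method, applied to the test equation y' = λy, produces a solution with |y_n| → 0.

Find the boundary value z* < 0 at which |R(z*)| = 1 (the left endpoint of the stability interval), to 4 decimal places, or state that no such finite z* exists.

left endpoint -5.2000.

With y'=λy (z=hλ):
  y_{n+1} = y_n + z·[9/13·y_n + 4/13·y_{n+1}] ⇒ (1 − 4/13z)y_{n+1} = (1 + 9/13z)y_n
  Hence R(z) = (1 + 9/13z)/(1 − 4/13z).

Boundary: |R(x)|=1, x<0.
x=-1.77: |R|=0.1459
R=−1: 1+9/13x = −1+4/13x ⇒ -5/13x=2 ⇒ x=2/(-5/13)=-5.2000
Confirm numerically:
  x=-4.563: |R|=0.89809 <1
  x=-3.815: |R|=0.75495 <1
  x=-2.969: |R|=0.55158 <1
  x=-5.633: |R|=1.06093 >1
  x=-5.369: |R|=1.02451 >1
  x=-5.364: |R|=1.02380 >1
Stable set (-5.2000, 0).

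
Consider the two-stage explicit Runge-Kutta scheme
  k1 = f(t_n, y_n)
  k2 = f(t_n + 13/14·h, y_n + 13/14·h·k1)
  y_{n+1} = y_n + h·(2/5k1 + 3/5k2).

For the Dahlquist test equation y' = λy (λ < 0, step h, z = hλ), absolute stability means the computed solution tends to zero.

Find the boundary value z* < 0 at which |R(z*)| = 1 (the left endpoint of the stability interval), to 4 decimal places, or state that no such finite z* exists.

Set f=λy, z=hλ:
  k1=λy_n ⇒ h·k1=z·y_n;  k2=λ(1+13/14z)y_n ⇒ h·k2=z(1+13/14z)y_n
  y_{n+1}/y_n = 1 + 2/5z + 3/5z(1+13/14z) = 1 + z + 39/70z²
  Hence R(z) = 1 + z + 39/70z².

Need |R(x)|<1, x<0.
x=-1.08: |R|=0.5699
R=1: x+39/70x²=0 ⇒ x=−70/39=-1.7949; min R=1−1/(4·39/70)=0.5513>−1
Confirm numerically:
  x=-1.001: |R|=0.55726 <1
  x=-0.870: |R|=0.55170 <1
  x=-0.787: |R|=0.55808 <1
  x=-2.226: |R|=1.53469 >1
  x=-2.006: |R|=1.23596 >1
Stable set (-1.7949, 0).

left endpoint -1.7949.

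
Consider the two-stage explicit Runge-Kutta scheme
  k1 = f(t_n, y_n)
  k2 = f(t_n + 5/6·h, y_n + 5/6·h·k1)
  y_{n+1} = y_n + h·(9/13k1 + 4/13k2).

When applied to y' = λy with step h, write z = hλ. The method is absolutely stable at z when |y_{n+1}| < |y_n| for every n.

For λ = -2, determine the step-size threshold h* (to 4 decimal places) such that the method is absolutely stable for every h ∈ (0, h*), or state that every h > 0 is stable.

(-3.9000,0); λ=-2 ⇒ h* = (39/10)/2 = 1.9500.

Set f=λy, z=hλ:
  k1=λy_n ⇒ h·k1=z·y_n;  k2=λ(1+5/6z)y_n ⇒ h·k2=z(1+5/6z)y_n
  y_{n+1}/y_n = 1 + 9/13z + 4/13z(1+5/6z) = 1 + z + 10/39z²
  R(z) = 1 + z + 10/39z².

Need |R(x)|<1, x<0.
x=-1.46: |R|=0.0866
R=1: x+10/39x²=0 ⇒ x=−39/10=-3.9000; min R=1−1/(4·10/39)=0.0250>−1
Confirm numerically:
  x=-3.592: |R|=0.71632 <1
  x=-3.584: |R|=0.70960 <1
  x=-2.753: |R|=0.19034 <1
  x=-4.385: |R|=1.54531 >1
  x=-3.925: |R|=1.02516 >1
Stable set (-3.9000, 0).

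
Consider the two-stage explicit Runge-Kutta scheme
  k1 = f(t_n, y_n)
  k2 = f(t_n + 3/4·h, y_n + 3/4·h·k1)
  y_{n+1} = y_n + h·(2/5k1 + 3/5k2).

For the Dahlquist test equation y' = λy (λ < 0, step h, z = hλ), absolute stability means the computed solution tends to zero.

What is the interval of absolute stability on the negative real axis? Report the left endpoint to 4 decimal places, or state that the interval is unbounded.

(-2.2222, 0).

Set f=λy, z=hλ:
  k1=λy_n ⇒ h·k1=z·y_n;  k2=λ(1+3/4z)y_n ⇒ h·k2=z(1+3/4z)y_n
  y_{n+1}/y_n = 1 + 2/5z + 3/5z(1+3/4z) = 1 + z + 9/20z²
  so R(z) = 1 + z + 9/20z².

Find x<0 with |R(x)|<1.
x=-0.56: |R|=0.5811
R=1: x+9/20x²=0 ⇒ x=−20/9=-2.2222; min R=1−1/(4·9/20)=0.4444>−1
Confirm numerically:
  x=-1.799: |R|=0.65738 <1
  x=-1.588: |R|=0.54678 <1
  x=-1.287: |R|=0.45837 <1
  x=-2.807: |R|=1.73866 >1
  x=-2.660: |R|=1.52402 >1
Stable set (-2.2222, 0).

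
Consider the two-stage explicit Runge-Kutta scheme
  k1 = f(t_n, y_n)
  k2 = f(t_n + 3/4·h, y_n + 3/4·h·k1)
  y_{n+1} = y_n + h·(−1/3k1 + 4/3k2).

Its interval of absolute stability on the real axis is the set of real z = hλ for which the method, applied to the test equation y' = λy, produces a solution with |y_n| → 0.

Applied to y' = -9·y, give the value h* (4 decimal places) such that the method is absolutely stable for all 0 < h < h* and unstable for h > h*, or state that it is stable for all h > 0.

On y'=λy, z=hλ:
  k1=λy_n ⇒ h·k1=z·y_n;  k2=λ(1+3/4z)y_n ⇒ h·k2=z(1+3/4z)y_n
  y_{n+1}/y_n = 1 − 1/3z + 4/3z(1+3/4z) = 1 + z + z²
  R(z) = 1 + z + z².

Find x<0 with |R(x)|<1.
x=-1.34: |R|=1.4556
R=1: x+1x²=0 ⇒ x=−1=-1.0000; min R=1−1/(4·1)=0.7500>−1
Confirm numerically:
  x=-0.963: |R|=0.96437 <1
  x=-0.764: |R|=0.81970 <1
  x=-0.417: |R|=0.75689 <1
  x=-1.518: |R|=1.78632 >1
  x=-1.505: |R|=1.76002 >1
  x=-1.331: |R|=1.44056 >1
Interval (-1.0000, 0).

(-1.0000,0); λ=-9 ⇒ h* = (1)/9 = 0.1111.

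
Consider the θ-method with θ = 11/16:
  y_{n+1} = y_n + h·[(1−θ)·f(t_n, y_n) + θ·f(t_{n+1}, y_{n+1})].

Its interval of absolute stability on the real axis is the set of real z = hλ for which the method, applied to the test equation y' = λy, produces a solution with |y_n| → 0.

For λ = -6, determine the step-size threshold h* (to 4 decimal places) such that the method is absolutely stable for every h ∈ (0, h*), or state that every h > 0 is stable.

Set f=λy, z=hλ:
  y_{n+1} = y_n + z·[5/16·y_n + 11/16·y_{n+1}] ⇒ (1 − 11/16z)y_{n+1} = (1 + 5/16z)y_n
  Hence R(z) = (1 + 5/16z)/(1 − 11/16z).

Find x<0 with |R(x)|<1.
x=-0.8: |R|=0.4839
x=-2: |R|=0.1579
x=-10: |R|=0.2698
x=-100: |R|=0.4337
θ=11/16≥1/2 ⇒ |1+5/16x|<|1−11/16x| ∀x<0 ⇒ interval (−∞,0).

(−∞, 0) — no finite endpoint. Any h>0 works for λ=-6.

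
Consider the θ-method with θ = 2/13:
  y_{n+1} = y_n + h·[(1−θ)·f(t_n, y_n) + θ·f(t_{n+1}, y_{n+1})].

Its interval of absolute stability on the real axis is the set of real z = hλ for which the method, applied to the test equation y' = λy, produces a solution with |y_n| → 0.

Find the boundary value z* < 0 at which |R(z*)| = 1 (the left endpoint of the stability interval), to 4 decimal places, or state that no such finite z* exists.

z* = -2.8889.

With y'=λy (z=hλ):
  y_{n+1} = y_n + z·[11/13·y_n + 2/13·y_{n+1}] ⇒ (1 − 2/13z)y_{n+1} = (1 + 11/13z)y_n
  Hence R(z) = (1 + 11/13z)/(1 − 2/13z).

Need |R(x)|<1, x<0.
x=-1.05: |R|=0.0960
R=−1: 1+11/13x = −1+2/13x ⇒ -9/13x=2 ⇒ x=2/(-9/13)=-2.8889
Confirm numerically:
  x=-2.649: |R|=0.88201 <1
  x=-2.646: |R|=0.88049 <1
  x=-1.795: |R|=0.40657 <1
  x=-3.439: |R|=1.24907 >1
  x=-3.351: |R|=1.21110 >1
  x=-3.201: |R|=1.14478 >1
Interval (-2.8889, 0).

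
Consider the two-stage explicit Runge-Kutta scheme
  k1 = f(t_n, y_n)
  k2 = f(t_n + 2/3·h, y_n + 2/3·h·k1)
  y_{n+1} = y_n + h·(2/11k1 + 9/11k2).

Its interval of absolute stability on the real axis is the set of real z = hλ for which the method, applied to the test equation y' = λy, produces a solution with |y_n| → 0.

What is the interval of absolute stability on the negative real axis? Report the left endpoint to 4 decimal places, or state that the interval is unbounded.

Set f=λy, z=hλ:
  k1=λy_n ⇒ h·k1=z·y_n;  k2=λ(1+2/3z)y_n ⇒ h·k2=z(1+2/3z)y_n
  y_{n+1}/y_n = 1 + 2/11z + 9/11z(1+2/3z) = 1 + z + 6/11z²
  so R(z) = 1 + z + 6/11z².

Boundary: |R(x)|=1, x<0.
x=-0.49: |R|=0.6410
R=1: x+6/11x²=0 ⇒ x=−11/6=-1.8333; min R=1−1/(4·6/11)=0.5417>−1
Confirm numerically:
  x=-1.710: |R|=0.88496 <1
  x=-1.463: |R|=0.70447 <1
  x=-1.047: |R|=0.55093 <1
  x=-2.012: |R|=1.19608 >1
  x=-1.959: |R|=1.13428 >1
Interval (-1.8333, 0).

(-1.8333, 0).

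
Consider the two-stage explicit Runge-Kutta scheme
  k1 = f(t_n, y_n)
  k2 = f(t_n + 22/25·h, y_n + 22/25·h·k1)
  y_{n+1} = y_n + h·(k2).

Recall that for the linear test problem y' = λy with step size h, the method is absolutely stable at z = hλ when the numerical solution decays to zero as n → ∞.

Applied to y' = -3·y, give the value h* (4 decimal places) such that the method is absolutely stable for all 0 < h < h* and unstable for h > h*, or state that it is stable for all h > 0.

Test eqn y'=λy, z=hλ:
  k1=λy_n ⇒ h·k1=z·y_n;  k2=λ(1+22/25z)y_n ⇒ h·k2=z(1+22/25z)y_n
  y_{n+1}/y_n = 1 + z(1+22/25z) = 1 + z + 22/25z²
  R(z) = 1 + z + 22/25z².

Solve |R(x)|<1 on ℝ⁻.
x=-1.56: |R|=1.5816
R=1: x+22/25x²=0 ⇒ x=−25/22=-1.1364; min R=1−1/(4·22/25)=0.7159>−1
Confirm numerically:
  x=-0.971: |R|=0.85870 <1
  x=-0.585: |R|=0.71616 <1
  x=-0.505: |R|=0.71942 <1
  x=-1.689: |R|=1.82139 >1
  x=-1.653: |R|=1.75152 >1
  x=-1.253: |R|=1.12861 >1
So |R|<1 on (-1.1364, 0).

(-1.1364,0); λ=-3 ⇒ h* = (25/22)/3 = 0.3788.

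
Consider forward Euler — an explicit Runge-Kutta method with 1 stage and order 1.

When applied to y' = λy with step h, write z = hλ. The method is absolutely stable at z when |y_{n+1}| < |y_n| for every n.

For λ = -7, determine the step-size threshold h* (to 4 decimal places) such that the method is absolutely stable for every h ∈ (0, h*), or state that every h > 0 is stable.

On y'=λy, z=hλ:
  order 1, 1-stage ⇒ R(z)=1+z
  (e.g. R(-1.27)=-0.27000, |R|=0.27000)

Boundary: |R(x)|=1, x<0.
x=-1.27: |R|=0.2700
|R(-2.1)|=1.1000 |R(-1.54)|=0.5400 |R(-1.53)|=0.5300
Bisect:
  x_lo=-2.3387 |R|=1.3387  x_hi=-0.3956 |R|=0.6044
  mid=-1.36712 |R|=0.36712 →hi
  mid=-1.85289 |R|=0.85289 →hi
  mid=-2.09578 |R|=1.09578 →lo
  mid=-1.97434 |R|=0.97434 →hi
  mid=-2.03506 |R|=1.03506 →lo
  mid=-2.00470 |R|=1.00470 →lo
  mid=-1.98952 |R|=0.98952 →hi
  mid=-1.99711 |R|=0.99711 →hi
  mid=-2.00090 |R|=1.00090 →lo
  ...
  [-2.00007,-1.99995] ⇒ x*=-2.0000
Stable set (-2.0000, 0).

(-2.0000,0); λ=-7 ⇒ h* = 0.2857.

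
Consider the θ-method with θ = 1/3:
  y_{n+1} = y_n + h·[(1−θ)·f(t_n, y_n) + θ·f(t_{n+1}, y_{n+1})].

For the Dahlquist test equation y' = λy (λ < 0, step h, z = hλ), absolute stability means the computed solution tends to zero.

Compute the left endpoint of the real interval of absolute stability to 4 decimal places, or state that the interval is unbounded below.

z* = -6.0000.

Set f=λy, z=hλ:
  y_{n+1} = y_n + z·[2/3·y_n + 1/3·y_{n+1}] ⇒ (1 − 1/3z)y_{n+1} = (1 + 2/3z)y_n
  so R(z) = (1 + 2/3z)/(1 − 1/3z).

Need |R(x)|<1, x<0.
x=-1.63: |R|=0.0562
R=−1: 1+2/3x = −1+1/3x ⇒ -1/3x=2 ⇒ x=2/(-1/3)=-6.0000
Confirm numerically:
  x=-5.100: |R|=0.88889 <1
  x=-3.680: |R|=0.65269 <1
  x=-2.425: |R|=0.34101 <1
  x=-6.559: |R|=1.05848 >1
  x=-6.307: |R|=1.03299 >1
  x=-6.085: |R|=1.00936 >1
So |R|<1 on (-6.0000, 0).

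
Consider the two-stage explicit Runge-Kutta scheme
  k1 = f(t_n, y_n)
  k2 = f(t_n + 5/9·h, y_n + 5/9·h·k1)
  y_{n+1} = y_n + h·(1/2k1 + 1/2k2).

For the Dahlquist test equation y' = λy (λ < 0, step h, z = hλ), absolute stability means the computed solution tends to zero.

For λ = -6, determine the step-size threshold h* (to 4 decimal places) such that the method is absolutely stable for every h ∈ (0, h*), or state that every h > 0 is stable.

(-3.6000,0); λ=-6 ⇒ h* = (18/5)/6 = 0.6000.

Set f=λy, z=hλ:
  k1=λy_n ⇒ h·k1=z·y_n;  k2=λ(1+5/9z)y_n ⇒ h·k2=z(1+5/9z)y_n
  y_{n+1}/y_n = 1 + 1/2z + 1/2z(1+5/9z) = 1 + z + 5/18z²
  Hence R(z) = 1 + z + 5/18z².

Solve |R(x)|<1 on ℝ⁻.
x=-1.56: |R|=0.1160
R=1: x+5/18x²=0 ⇒ x=−18/5=-3.6000; min R=1−1/(4·5/18)=0.1000>−1
Confirm numerically:
  x=-2.902: |R|=0.43733 <1
  x=-2.045: |R|=0.11667 <1
  x=-1.617: |R|=0.10930 <1
  x=-3.924: |R|=1.35316 >1
  x=-3.834: |R|=1.24921 >1
Stable set (-3.6000, 0).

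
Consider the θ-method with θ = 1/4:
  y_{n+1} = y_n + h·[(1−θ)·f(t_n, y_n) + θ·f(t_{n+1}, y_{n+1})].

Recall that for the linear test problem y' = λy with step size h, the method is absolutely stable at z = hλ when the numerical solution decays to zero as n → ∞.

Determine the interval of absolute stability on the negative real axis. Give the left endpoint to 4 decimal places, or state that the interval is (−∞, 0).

z∈(-4.0000,0).

Test eqn y'=λy, z=hλ:
  y_{n+1} = y_n + z·[3/4·y_n + 1/4·y_{n+1}] ⇒ (1 − 1/4z)y_{n+1} = (1 + 3/4z)y_n
  ⇒ R(z) = (1 + 3/4z)/(1 − 1/4z).

Need |R(x)|<1, x<0.
x=-0.35: |R|=0.6782
R=−1: 1+3/4x = −1+1/4x ⇒ -1/2x=2 ⇒ x=2/(-1/2)=-4.0000
Confirm numerically:
  x=-3.328: |R|=0.81659 <1
  x=-3.104: |R|=0.74775 <1
  x=-2.630: |R|=0.58673 <1
  x=-1.913: |R|=0.29410 <1
  x=-4.172: |R|=1.04209 >1
  x=-4.160: |R|=1.03922 >1
Stable set (-4.0000, 0).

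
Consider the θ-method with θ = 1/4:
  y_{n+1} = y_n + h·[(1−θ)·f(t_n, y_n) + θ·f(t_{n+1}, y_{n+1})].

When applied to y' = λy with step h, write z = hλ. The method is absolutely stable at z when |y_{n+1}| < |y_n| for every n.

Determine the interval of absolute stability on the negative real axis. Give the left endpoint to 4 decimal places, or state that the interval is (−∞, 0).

(-4.0000, 0).

With y'=λy (z=hλ):
  y_{n+1} = y_n + z·[3/4·y_n + 1/4·y_{n+1}] ⇒ (1 − 1/4z)y_{n+1} = (1 + 3/4z)y_n
  ⇒ R(z) = (1 + 3/4z)/(1 − 1/4z).

Boundary: |R(x)|=1, x<0.
x=-1.08: |R|=0.1496
R=−1: 1+3/4x = −1+1/4x ⇒ -1/2x=2 ⇒ x=2/(-1/2)=-4.0000
Confirm numerically:
  x=-3.408: |R|=0.84017 <1
  x=-2.385: |R|=0.49413 <1
  x=-1.652: |R|=0.16914 <1
  x=-4.496: |R|=1.11676 >1
  x=-4.298: |R|=1.07182 >1
  x=-4.258: |R|=1.06248 >1
So |R|<1 on (-4.0000, 0).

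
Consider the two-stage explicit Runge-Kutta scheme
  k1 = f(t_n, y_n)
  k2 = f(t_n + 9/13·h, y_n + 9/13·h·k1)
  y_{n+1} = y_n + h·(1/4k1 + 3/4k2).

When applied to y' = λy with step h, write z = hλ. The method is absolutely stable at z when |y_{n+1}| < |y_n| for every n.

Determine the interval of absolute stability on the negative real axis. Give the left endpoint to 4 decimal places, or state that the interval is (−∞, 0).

(-1.9259, 0).

Set f=λy, z=hλ:
  k1=λy_n ⇒ h·k1=z·y_n;  k2=λ(1+9/13z)y_n ⇒ h·k2=z(1+9/13z)y_n
  y_{n+1}/y_n = 1 + 1/4z + 3/4z(1+9/13z) = 1 + z + 27/52z²
  so R(z) = 1 + z + 27/52z².

Need |R(x)|<1, x<0.
x=-0.89: |R|=0.5213
R=1: x+27/52x²=0 ⇒ x=−52/27=-1.9259; min R=1−1/(4·27/52)=0.5185>−1
Confirm numerically:
  x=-1.610: |R|=0.73590 <1
  x=-1.458: |R|=0.64576 <1
  x=-0.830: |R|=0.52770 <1
  x=-2.485: |R|=1.72137 >1
  x=-2.213: |R|=1.32986 >1
  x=-2.169: |R|=1.27375 >1
So |R|<1 on (-1.9259, 0).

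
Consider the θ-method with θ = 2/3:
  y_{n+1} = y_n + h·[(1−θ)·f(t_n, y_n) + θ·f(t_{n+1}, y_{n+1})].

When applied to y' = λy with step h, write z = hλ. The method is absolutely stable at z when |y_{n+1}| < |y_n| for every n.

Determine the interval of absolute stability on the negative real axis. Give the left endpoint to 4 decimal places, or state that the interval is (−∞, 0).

Set f=λy, z=hλ:
  y_{n+1} = y_n + z·[1/3·y_n + 2/3·y_{n+1}] ⇒ (1 − 2/3z)y_{n+1} = (1 + 1/3z)y_n
  so R(z) = (1 + 1/3z)/(1 − 2/3z).

Solve |R(x)|<1 on ℝ⁻.
x=-0.65: |R|=0.5465
x=-2: |R|=0.1429
x=-10: |R|=0.3043
x=-100: |R|=0.4778
θ=2/3≥1/2 ⇒ |1+1/3x|<|1−2/3x| ∀x<0 ⇒ unbounded interval.

interval (−∞, 0).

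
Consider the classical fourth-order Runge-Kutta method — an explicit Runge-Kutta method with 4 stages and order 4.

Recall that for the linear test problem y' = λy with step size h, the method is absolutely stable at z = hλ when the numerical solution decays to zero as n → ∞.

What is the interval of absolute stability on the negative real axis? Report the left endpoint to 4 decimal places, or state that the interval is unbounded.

Test eqn y'=λy, z=hλ:
  order 4, 4-stage ⇒ R(z)=1+z+z^2/2+z^3/6+z^4/24
  (e.g. R(-1.52)=0.27231, |R|=0.27231)

Need |R(x)|<1, x<0.
x=-1.52: |R|=0.2723
|R(-3.02)|=1.4155 |R(-1.19)|=0.3207 |R(-0.62)|=0.5386
Bisect:
  x_lo=-3.3264 |R|=2.1732  x_hi=-0.2455 |R|=0.7823
  mid=-1.78596 |R|=0.28335 →hi
  mid=-2.55620 |R|=0.70608 →hi
  mid=-2.94132 |R|=1.26188 →lo
  mid=-2.74876 |R|=0.94631 →hi
  mid=-2.84504 |R|=1.09389 →lo
  mid=-2.79690 |R|=1.01765 →lo
  mid=-2.77283 |R|=0.98138 →hi
  mid=-2.78487 |R|=0.99936 →hi
  mid=-2.79089 |R|=1.00846 →lo
  mid=-2.78788 |R|=1.00390 →lo
  ...
  [-2.78543,-2.78524] ⇒ x*=-2.7853
So |R|<1 on (-2.7853, 0).

z∈(-2.7853,0).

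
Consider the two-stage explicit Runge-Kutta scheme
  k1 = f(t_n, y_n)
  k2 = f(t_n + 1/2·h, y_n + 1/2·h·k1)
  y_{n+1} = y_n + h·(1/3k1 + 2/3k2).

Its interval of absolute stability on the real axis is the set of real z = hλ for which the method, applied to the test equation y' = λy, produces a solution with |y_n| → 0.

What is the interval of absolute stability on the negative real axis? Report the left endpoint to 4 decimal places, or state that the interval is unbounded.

On y'=λy, z=hλ:
  k1=λy_n ⇒ h·k1=z·y_n;  k2=λ(1+1/2z)y_n ⇒ h·k2=z(1+1/2z)y_n
  y_{n+1}/y_n = 1 + 1/3z + 2/3z(1+1/2z) = 1 + z + 1/3z²
  Hence R(z) = 1 + z + 1/3z².

Find x<0 with |R(x)|<1.
x=-0.38: |R|=0.6681
R=1: x+1/3x²=0 ⇒ x=−3=-3.0000; min R=1−1/(4·1/3)=0.2500>−1
Confirm numerically:
  x=-2.195: |R|=0.41101 <1
  x=-1.583: |R|=0.25230 <1
  x=-1.350: |R|=0.25750 <1
  x=-1.346: |R|=0.25791 <1
  x=-3.356: |R|=1.39825 >1
  x=-3.297: |R|=1.32640 >1
  x=-3.220: |R|=1.23613 >1
Stable set (-3.0000, 0).

z∈(-3.0000,0).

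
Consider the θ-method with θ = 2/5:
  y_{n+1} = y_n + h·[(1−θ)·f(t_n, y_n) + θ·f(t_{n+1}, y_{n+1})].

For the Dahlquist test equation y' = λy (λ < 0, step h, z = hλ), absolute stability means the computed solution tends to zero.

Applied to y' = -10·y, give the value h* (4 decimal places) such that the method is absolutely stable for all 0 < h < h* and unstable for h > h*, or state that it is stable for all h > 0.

(-10.0000,0); λ=-10 ⇒ h* = (10)/10 = 1.0000.

With y'=λy (z=hλ):
  y_{n+1} = y_n + z·[3/5·y_n + 2/5·y_{n+1}] ⇒ (1 − 2/5z)y_{n+1} = (1 + 3/5z)y_n
  so R(z) = (1 + 3/5z)/(1 − 2/5z).

Boundary: |R(x)|=1, x<0.
x=-0.44: |R|=0.6259
R=−1: 1+3/5x = −1+2/5x ⇒ -1/5x=2 ⇒ x=2/(-1/5)=-10.0000
Confirm numerically:
  x=-7.811: |R|=0.89385 <1
  x=-7.774: |R|=0.89167 <1
  x=-4.015: |R|=0.54068 <1
  x=-10.443: |R|=1.01711 >1
  x=-10.159: |R|=1.00628 >1
Interval (-10.0000, 0).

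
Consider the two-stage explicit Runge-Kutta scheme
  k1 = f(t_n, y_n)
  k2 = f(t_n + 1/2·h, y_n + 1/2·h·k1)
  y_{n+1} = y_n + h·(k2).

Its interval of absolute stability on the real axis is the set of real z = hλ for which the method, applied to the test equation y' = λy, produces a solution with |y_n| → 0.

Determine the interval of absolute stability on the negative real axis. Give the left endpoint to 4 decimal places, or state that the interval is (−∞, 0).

(-2.0000, 0).

On y'=λy, z=hλ:
  k1=λy_n ⇒ h·k1=z·y_n;  k2=λ(1+1/2z)y_n ⇒ h·k2=z(1+1/2z)y_n
  y_{n+1}/y_n = 1 + z(1+1/2z) = 1 + z + 1/2z²
  Hence R(z) = 1 + z + 1/2z².

Boundary: |R(x)|=1, x<0.
x=-0.78: |R|=0.5242
R=1: x+1/2x²=0 ⇒ x=−2=-2.0000; min R=1−1/(4·1/2)=0.5000>−1
Confirm numerically:
  x=-1.880: |R|=0.88720 <1
  x=-1.855: |R|=0.86551 <1
  x=-1.161: |R|=0.51296 <1
  x=-2.472: |R|=1.58339 >1
  x=-2.278: |R|=1.31664 >1
Stable set (-2.0000, 0).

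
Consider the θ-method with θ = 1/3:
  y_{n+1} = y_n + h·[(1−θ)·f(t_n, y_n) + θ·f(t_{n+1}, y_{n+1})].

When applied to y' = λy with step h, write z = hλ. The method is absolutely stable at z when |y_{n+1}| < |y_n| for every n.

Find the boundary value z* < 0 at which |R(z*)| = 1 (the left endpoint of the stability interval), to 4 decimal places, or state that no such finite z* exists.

left endpoint -6.0000.

On y'=λy, z=hλ:
  y_{n+1} = y_n + z·[2/3·y_n + 1/3·y_{n+1}] ⇒ (1 − 1/3z)y_{n+1} = (1 + 2/3z)y_n
  so R(z) = (1 + 2/3z)/(1 − 1/3z).

Find x<0 with |R(x)|<1.
x=-1.09: |R|=0.2005
R=−1: 1+2/3x = −1+1/3x ⇒ -1/3x=2 ⇒ x=2/(-1/3)=-6.0000
Confirm numerically:
  x=-5.930: |R|=0.99216 <1
  x=-5.494: |R|=0.94043 <1
  x=-3.012: |R|=0.50299 <1
  x=-2.937: |R|=0.48408 <1
  x=-6.513: |R|=1.05393 >1
  x=-6.352: |R|=1.03764 >1
So |R|<1 on (-6.0000, 0).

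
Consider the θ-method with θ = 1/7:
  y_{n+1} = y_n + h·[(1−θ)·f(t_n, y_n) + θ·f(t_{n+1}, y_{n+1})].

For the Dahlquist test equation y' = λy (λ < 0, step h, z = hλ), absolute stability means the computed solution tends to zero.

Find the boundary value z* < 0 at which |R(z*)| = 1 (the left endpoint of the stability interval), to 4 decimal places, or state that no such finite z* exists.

Set f=λy, z=hλ:
  y_{n+1} = y_n + z·[6/7·y_n + 1/7·y_{n+1}] ⇒ (1 − 1/7z)y_{n+1} = (1 + 6/7z)y_n
  Hence R(z) = (1 + 6/7z)/(1 − 1/7z).

Find x<0 with |R(x)|<1.
x=-1.31: |R|=0.1035
R=−1: 1+6/7x = −1+1/7x ⇒ -5/7x=2 ⇒ x=2/(-5/7)=-2.8000
Confirm numerically:
  x=-2.528: |R|=0.85726 <1
  x=-2.415: |R|=0.79554 <1
  x=-1.159: |R|=0.00564 <1
  x=-3.259: |R|=1.22371 >1
  x=-2.931: |R|=1.06596 >1
  x=-2.874: |R|=1.03747 >1
Stable set (-2.8000, 0).

left endpoint -2.8000.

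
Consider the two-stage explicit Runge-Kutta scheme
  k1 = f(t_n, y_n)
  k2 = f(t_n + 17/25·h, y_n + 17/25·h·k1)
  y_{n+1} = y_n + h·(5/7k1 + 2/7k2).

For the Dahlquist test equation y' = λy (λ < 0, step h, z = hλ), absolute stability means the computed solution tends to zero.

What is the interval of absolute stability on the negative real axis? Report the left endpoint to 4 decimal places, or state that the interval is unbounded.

With y'=λy (z=hλ):
  k1=λy_n ⇒ h·k1=z·y_n;  k2=λ(1+17/25z)y_n ⇒ h·k2=z(1+17/25z)y_n
  y_{n+1}/y_n = 1 + 5/7z + 2/7z(1+17/25z) = 1 + z + 34/175z²
  ⇒ R(z) = 1 + z + 34/175z².

Boundary: |R(x)|=1, x<0.
x=-0.6: |R|=0.4699
R=1: x+34/175x²=0 ⇒ x=−175/34=-5.1471; min R=1−1/(4·34/175)=-0.2868>−1
Confirm numerically:
  x=-4.699: |R|=0.59095 <1
  x=-4.007: |R|=0.11246 <1
  x=-3.648: |R|=0.06246 <1
  x=-5.666: |R|=1.57126 >1
  x=-5.637: |R|=1.53658 >1
  x=-5.534: |R|=1.41603 >1
So |R|<1 on (-5.1471, 0).

z∈(-5.1471,0).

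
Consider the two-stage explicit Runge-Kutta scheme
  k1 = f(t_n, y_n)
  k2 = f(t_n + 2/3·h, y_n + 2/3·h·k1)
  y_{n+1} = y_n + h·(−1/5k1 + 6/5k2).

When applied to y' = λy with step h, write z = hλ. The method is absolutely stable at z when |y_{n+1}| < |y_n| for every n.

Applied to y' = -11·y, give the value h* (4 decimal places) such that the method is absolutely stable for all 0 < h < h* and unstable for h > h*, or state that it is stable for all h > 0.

On y'=λy, z=hλ:
  k1=λy_n ⇒ h·k1=z·y_n;  k2=λ(1+2/3z)y_n ⇒ h·k2=z(1+2/3z)y_n
  y_{n+1}/y_n = 1 − 1/5z + 6/5z(1+2/3z) = 1 + z + 4/5z²
  so R(z) = 1 + z + 4/5z².

Boundary: |R(x)|=1, x<0.
x=-0.37: |R|=0.7395
R=1: x+4/5x²=0 ⇒ x=−5/4=-1.2500; min R=1−1/(4·4/5)=0.6875>−1
Confirm numerically:
  x=-1.005: |R|=0.80302 <1
  x=-0.820: |R|=0.71792 <1
  x=-0.797: |R|=0.71117 <1
  x=-1.777: |R|=1.74918 >1
  x=-1.427: |R|=1.20206 >1
  x=-1.425: |R|=1.19950 >1
Interval (-1.2500, 0).

(-1.2500,0); λ=-11 ⇒ h* = (5/4)/11 = 0.1136.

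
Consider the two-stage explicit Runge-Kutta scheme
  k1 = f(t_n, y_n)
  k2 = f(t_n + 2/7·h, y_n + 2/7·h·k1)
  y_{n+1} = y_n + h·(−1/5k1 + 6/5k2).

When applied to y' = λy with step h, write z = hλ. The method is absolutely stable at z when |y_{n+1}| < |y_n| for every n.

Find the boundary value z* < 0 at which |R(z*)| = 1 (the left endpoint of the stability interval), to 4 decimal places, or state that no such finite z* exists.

z* = -2.9167.

Set f=λy, z=hλ:
  k1=λy_n ⇒ h·k1=z·y_n;  k2=λ(1+2/7z)y_n ⇒ h·k2=z(1+2/7z)y_n
  y_{n+1}/y_n = 1 − 1/5z + 6/5z(1+2/7z) = 1 + z + 12/35z²
  so R(z) = 1 + z + 12/35z².

Solve |R(x)|<1 on ℝ⁻.
x=-0.63: |R|=0.5061
R=1: x+12/35x²=0 ⇒ x=−35/12=-2.9167; min R=1−1/(4·12/35)=0.2708>−1
Confirm numerically:
  x=-2.545: |R|=0.67569 <1
  x=-2.385: |R|=0.56525 <1
  x=-2.196: |R|=0.45740 <1
  x=-3.339: |R|=1.48349 >1
  x=-3.210: |R|=1.32283 >1
  x=-3.156: |R|=1.25897 >1
Interval (-2.9167, 0).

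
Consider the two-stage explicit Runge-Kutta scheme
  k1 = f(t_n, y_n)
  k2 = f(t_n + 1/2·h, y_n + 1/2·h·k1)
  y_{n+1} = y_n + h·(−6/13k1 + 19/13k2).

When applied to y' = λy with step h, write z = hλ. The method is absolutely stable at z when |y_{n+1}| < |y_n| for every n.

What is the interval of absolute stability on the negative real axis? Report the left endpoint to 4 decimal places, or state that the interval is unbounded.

Test eqn y'=λy, z=hλ:
  k1=λy_n ⇒ h·k1=z·y_n;  k2=λ(1+1/2z)y_n ⇒ h·k2=z(1+1/2z)y_n
  y_{n+1}/y_n = 1 − 6/13z + 19/13z(1+1/2z) = 1 + z + 19/26z²
  R(z) = 1 + z + 19/26z².

Find x<0 with |R(x)|<1.
x=-1.31: |R|=0.9441
R=1: x+19/26x²=0 ⇒ x=−26/19=-1.3684; min R=1−1/(4·19/26)=0.6579>−1
Confirm numerically:
  x=-1.229: |R|=0.87478 <1
  x=-1.226: |R|=0.87240 <1
  x=-1.182: |R|=0.83898 <1
  x=-0.573: |R|=0.66693 <1
  x=-1.823: |R|=1.60559 >1
  x=-1.495: |R|=1.13829 >1
Stable set (-1.3684, 0).

z∈(-1.3684,0).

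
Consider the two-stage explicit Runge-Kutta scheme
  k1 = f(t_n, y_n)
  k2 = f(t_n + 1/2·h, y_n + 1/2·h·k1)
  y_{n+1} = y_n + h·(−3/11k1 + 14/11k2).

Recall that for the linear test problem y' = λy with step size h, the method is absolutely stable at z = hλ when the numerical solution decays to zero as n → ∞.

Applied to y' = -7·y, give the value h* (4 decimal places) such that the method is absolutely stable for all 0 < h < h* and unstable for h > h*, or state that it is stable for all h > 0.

(-1.5714,0); λ=-7 ⇒ h* = (11/7)/7 = 0.2245.

Set f=λy, z=hλ:
  k1=λy_n ⇒ h·k1=z·y_n;  k2=λ(1+1/2z)y_n ⇒ h·k2=z(1+1/2z)y_n
  y_{n+1}/y_n = 1 − 3/11z + 14/11z(1+1/2z) = 1 + z + 7/11z²
  ⇒ R(z) = 1 + z + 7/11z².

Boundary: |R(x)|=1, x<0.
x=-1.21: |R|=0.7217
R=1: x+7/11x²=0 ⇒ x=−11/7=-1.5714; min R=1−1/(4·7/11)=0.6071>−1
Confirm numerically:
  x=-1.439: |R|=0.87873 <1
  x=-1.185: |R|=0.70860 <1
  x=-1.135: |R|=0.68478 <1
  x=-1.124: |R|=0.67997 <1
  x=-1.767: |R|=1.21991 >1
  x=-1.760: |R|=1.21120 >1
  x=-1.672: |R|=1.10701 >1
Stable set (-1.5714, 0).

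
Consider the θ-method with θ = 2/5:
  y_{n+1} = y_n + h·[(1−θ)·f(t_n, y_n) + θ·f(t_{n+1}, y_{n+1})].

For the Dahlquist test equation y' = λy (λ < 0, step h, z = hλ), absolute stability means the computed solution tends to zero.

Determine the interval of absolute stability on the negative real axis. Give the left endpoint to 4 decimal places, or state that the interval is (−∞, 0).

z∈(-10.0000,0).

Test eqn y'=λy, z=hλ:
  y_{n+1} = y_n + z·[3/5·y_n + 2/5·y_{n+1}] ⇒ (1 − 2/5z)y_{n+1} = (1 + 3/5z)y_n
  so R(z) = (1 + 3/5z)/(1 − 2/5z).

Need |R(x)|<1, x<0.
x=-0.4: |R|=0.6552
R=−1: 1+3/5x = −1+2/5x ⇒ -1/5x=2 ⇒ x=2/(-1/5)=-10.0000
Confirm numerically:
  x=-8.927: |R|=0.95305 <1
  x=-8.223: |R|=0.91714 <1
  x=-6.514: |R|=0.80663 <1
  x=-4.172: |R|=0.56325 <1
  x=-10.474: |R|=1.01827 >1
  x=-10.436: |R|=1.01685 >1
  x=-10.109: |R|=1.00432 >1
So |R|<1 on (-10.0000, 0).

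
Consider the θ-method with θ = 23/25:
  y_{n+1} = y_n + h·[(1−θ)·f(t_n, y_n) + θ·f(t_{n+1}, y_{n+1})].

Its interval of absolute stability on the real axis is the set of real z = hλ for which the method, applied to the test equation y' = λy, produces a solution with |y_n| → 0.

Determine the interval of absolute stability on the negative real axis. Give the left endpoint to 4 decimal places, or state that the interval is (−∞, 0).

unbounded; (−∞, 0).

On y'=λy, z=hλ:
  y_{n+1} = y_n + z·[2/25·y_n + 23/25·y_{n+1}] ⇒ (1 − 23/25z)y_{n+1} = (1 + 2/25z)y_n
  so R(z) = (1 + 2/25z)/(1 − 23/25z).

Boundary: |R(x)|=1, x<0.
x=-0.5: |R|=0.6575
x=-2: |R|=0.2958
x=-10: |R|=0.0196
x=-100: |R|=0.0753
θ=23/25≥1/2 ⇒ |1+2/25x|<|1−23/25x| ∀x<0 ⇒ stable on all of ℝ⁻.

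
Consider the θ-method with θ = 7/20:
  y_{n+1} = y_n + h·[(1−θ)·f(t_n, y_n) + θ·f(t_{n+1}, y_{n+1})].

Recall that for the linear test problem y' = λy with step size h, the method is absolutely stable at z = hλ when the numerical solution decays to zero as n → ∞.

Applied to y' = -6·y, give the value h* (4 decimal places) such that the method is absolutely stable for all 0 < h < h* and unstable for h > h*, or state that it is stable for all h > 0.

Test eqn y'=λy, z=hλ:
  y_{n+1} = y_n + z·[13/20·y_n + 7/20·y_{n+1}] ⇒ (1 − 7/20z)y_{n+1} = (1 + 13/20z)y_n
  so R(z) = (1 + 13/20z)/(1 − 7/20z).

Boundary: |R(x)|=1, x<0.
x=-0.35: |R|=0.6882
R=−1: 1+13/20x = −1+7/20x ⇒ -3/10x=2 ⇒ x=2/(-3/10)=-6.6667
Confirm numerically:
  x=-6.195: |R|=0.95534 <1
  x=-5.295: |R|=0.85578 <1
  x=-4.885: |R|=0.80275 <1
  x=-7.000: |R|=1.02899 >1
  x=-6.860: |R|=1.01705 >1
  x=-6.694: |R|=1.00245 >1
So |R|<1 on (-6.6667, 0).

(-6.6667,0); λ=-6 ⇒ h* = (20/3)/6 = 1.1111.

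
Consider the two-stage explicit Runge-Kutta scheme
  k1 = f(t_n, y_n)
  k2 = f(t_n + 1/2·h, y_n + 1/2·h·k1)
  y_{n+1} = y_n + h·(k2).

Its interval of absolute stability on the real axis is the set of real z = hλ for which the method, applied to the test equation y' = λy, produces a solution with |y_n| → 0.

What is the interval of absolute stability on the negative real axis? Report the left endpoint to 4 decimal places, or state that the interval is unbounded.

z∈(-2.0000,0).

With y'=λy (z=hλ):
  k1=λy_n ⇒ h·k1=z·y_n;  k2=λ(1+1/2z)y_n ⇒ h·k2=z(1+1/2z)y_n
  y_{n+1}/y_n = 1 + z(1+1/2z) = 1 + z + 1/2z²
  Hence R(z) = 1 + z + 1/2z².

Find x<0 with |R(x)|<1.
x=-1.02: |R|=0.5002
R=1: x+1/2x²=0 ⇒ x=−2=-2.0000; min R=1−1/(4·1/2)=0.5000>−1
Confirm numerically:
  x=-1.778: |R|=0.80264 <1
  x=-1.494: |R|=0.62202 <1
  x=-0.949: |R|=0.50130 <1
  x=-2.413: |R|=1.49828 >1
  x=-2.277: |R|=1.31536 >1
So |R|<1 on (-2.0000, 0).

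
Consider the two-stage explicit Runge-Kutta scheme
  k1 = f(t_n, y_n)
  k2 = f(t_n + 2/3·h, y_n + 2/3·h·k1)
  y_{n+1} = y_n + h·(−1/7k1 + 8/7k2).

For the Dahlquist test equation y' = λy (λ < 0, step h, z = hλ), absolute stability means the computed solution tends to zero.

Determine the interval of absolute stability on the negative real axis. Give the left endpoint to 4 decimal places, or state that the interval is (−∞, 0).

(-1.3125, 0).

Set f=λy, z=hλ:
  k1=λy_n ⇒ h·k1=z·y_n;  k2=λ(1+2/3z)y_n ⇒ h·k2=z(1+2/3z)y_n
  y_{n+1}/y_n = 1 − 1/7z + 8/7z(1+2/3z) = 1 + z + 16/21z²
  ⇒ R(z) = 1 + z + 16/21z².

Need |R(x)|<1, x<0.
x=-1.49: |R|=1.2015
R=1: x+16/21x²=0 ⇒ x=−21/16=-1.3125; min R=1−1/(4·16/21)=0.6719>−1
Confirm numerically:
  x=-1.189: |R|=0.88812 <1
  x=-0.806: |R|=0.68896 <1
  x=-0.718: |R|=0.67478 <1
  x=-1.903: |R|=1.85617 >1
  x=-1.862: |R|=1.77956 >1
So |R|<1 on (-1.3125, 0).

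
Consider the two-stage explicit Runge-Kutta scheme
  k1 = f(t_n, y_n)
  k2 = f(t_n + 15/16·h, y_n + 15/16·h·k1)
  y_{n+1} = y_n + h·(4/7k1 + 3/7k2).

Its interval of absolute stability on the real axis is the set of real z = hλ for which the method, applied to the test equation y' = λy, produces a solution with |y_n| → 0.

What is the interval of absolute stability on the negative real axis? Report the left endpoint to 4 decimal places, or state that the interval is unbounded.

(-2.4889, 0).

On y'=λy, z=hλ:
  k1=λy_n ⇒ h·k1=z·y_n;  k2=λ(1+15/16z)y_n ⇒ h·k2=z(1+15/16z)y_n
  y_{n+1}/y_n = 1 + 4/7z + 3/7z(1+15/16z) = 1 + z + 45/112z²
  ⇒ R(z) = 1 + z + 45/112z².

Find x<0 with |R(x)|<1.
x=-0.76: |R|=0.4721
R=1: x+45/112x²=0 ⇒ x=−112/45=-2.4889; min R=1−1/(4·45/112)=0.3778>−1
Confirm numerically:
  x=-1.585: |R|=0.42438 <1
  x=-1.312: |R|=0.37961 <1
  x=-1.113: |R|=0.38472 <1
  x=-2.916: |R|=1.50041 >1
  x=-2.589: |R|=1.10414 >1
Interval (-2.4889, 0).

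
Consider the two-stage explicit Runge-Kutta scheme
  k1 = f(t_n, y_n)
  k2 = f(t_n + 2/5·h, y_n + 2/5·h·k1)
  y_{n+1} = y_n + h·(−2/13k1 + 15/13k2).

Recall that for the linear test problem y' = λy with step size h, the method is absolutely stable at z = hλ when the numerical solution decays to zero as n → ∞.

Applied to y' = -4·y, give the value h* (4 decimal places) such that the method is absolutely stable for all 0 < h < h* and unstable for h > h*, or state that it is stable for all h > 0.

Test eqn y'=λy, z=hλ:
  k1=λy_n ⇒ h·k1=z·y_n;  k2=λ(1+2/5z)y_n ⇒ h·k2=z(1+2/5z)y_n
  y_{n+1}/y_n = 1 − 2/13z + 15/13z(1+2/5z) = 1 + z + 6/13z²
  Hence R(z) = 1 + z + 6/13z².

Boundary: |R(x)|=1, x<0.
x=-0.89: |R|=0.4756
R=1: x+6/13x²=0 ⇒ x=−13/6=-2.1667; min R=1−1/(4·6/13)=0.4583>−1
Confirm numerically:
  x=-2.137: |R|=0.97074 <1
  x=-1.970: |R|=0.82118 <1
  x=-1.265: |R|=0.47357 <1
  x=-1.253: |R|=0.47162 <1
  x=-2.558: |R|=1.46201 >1
  x=-2.497: |R|=1.38070 >1
Interval (-2.1667, 0).

(-2.1667,0); λ=-4 ⇒ h* = (13/6)/4 = 0.5417.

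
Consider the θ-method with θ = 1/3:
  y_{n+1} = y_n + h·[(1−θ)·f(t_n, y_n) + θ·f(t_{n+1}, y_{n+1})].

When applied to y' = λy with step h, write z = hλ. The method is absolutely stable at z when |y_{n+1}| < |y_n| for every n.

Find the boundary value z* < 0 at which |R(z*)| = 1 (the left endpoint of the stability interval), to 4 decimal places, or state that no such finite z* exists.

z* = -6.0000.

Set f=λy, z=hλ:
  y_{n+1} = y_n + z·[2/3·y_n + 1/3·y_{n+1}] ⇒ (1 − 1/3z)y_{n+1} = (1 + 2/3z)y_n
  Hence R(z) = (1 + 2/3z)/(1 − 1/3z).

Need |R(x)|<1, x<0.
x=-1.75: |R|=0.1053
R=−1: 1+2/3x = −1+1/3x ⇒ -1/3x=2 ⇒ x=2/(-1/3)=-6.0000
Confirm numerically:
  x=-5.329: |R|=0.91944 <1
  x=-4.757: |R|=0.83976 <1
  x=-4.283: |R|=0.76425 <1
  x=-3.396: |R|=0.59287 <1
  x=-6.453: |R|=1.04792 >1
  x=-6.298: |R|=1.03205 >1
Interval (-6.0000, 0).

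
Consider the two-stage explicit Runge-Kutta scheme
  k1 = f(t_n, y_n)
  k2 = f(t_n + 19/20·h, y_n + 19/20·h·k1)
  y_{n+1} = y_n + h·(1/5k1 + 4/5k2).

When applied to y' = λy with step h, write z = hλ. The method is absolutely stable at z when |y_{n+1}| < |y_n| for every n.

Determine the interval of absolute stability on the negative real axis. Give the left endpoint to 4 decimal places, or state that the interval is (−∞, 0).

z∈(-1.3158,0).

With y'=λy (z=hλ):
  k1=λy_n ⇒ h·k1=z·y_n;  k2=λ(1+19/20z)y_n ⇒ h·k2=z(1+19/20z)y_n
  y_{n+1}/y_n = 1 + 1/5z + 4/5z(1+19/20z) = 1 + z + 19/25z²
  Hence R(z) = 1 + z + 19/25z².

Boundary: |R(x)|=1, x<0.
x=-1.54: |R|=1.2624
R=1: x+19/25x²=0 ⇒ x=−25/19=-1.3158; min R=1−1/(4·19/25)=0.6711>−1
Confirm numerically:
  x=-0.979: |R|=0.74942 <1
  x=-0.973: |R|=0.74651 <1
  x=-0.822: |R|=0.69152 <1
  x=-0.642: |R|=0.67124 <1
  x=-1.687: |R|=1.47594 >1
  x=-1.557: |R|=1.28543 >1
  x=-1.391: |R|=1.07951 >1
So |R|<1 on (-1.3158, 0).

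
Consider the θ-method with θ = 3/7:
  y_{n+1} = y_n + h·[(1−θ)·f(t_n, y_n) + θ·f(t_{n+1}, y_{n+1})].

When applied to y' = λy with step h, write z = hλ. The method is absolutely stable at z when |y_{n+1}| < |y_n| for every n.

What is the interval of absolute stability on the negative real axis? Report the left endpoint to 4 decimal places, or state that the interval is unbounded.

On y'=λy, z=hλ:
  y_{n+1} = y_n + z·[4/7·y_n + 3/7·y_{n+1}] ⇒ (1 − 3/7z)y_{n+1} = (1 + 4/7z)y_n
  R(z) = (1 + 4/7z)/(1 − 3/7z).

Solve |R(x)|<1 on ℝ⁻.
x=-0.84: |R|=0.3824
R=−1: 1+4/7x = −1+3/7x ⇒ -1/7x=2 ⇒ x=2/(-1/7)=-14.0000
Confirm numerically:
  x=-13.281: |R|=0.98465 <1
  x=-10.048: |R|=0.89360 <1
  x=-6.746: |R|=0.73368 <1
  x=-6.674: |R|=0.72889 <1
  x=-14.534: |R|=1.01055 >1
  x=-14.360: |R|=1.00719 >1
  x=-14.257: |R|=1.00516 >1
Interval (-14.0000, 0).

z∈(-14.0000,0).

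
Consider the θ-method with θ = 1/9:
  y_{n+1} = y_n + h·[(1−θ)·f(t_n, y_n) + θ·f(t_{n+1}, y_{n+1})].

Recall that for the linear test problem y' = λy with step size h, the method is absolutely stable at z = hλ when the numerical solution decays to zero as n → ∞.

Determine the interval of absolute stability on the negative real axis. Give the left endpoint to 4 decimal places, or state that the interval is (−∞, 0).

z∈(-2.5714,0).

On y'=λy, z=hλ:
  y_{n+1} = y_n + z·[8/9·y_n + 1/9·y_{n+1}] ⇒ (1 − 1/9z)y_{n+1} = (1 + 8/9z)y_n
  ⇒ R(z) = (1 + 8/9z)/(1 − 1/9z).

Boundary: |R(x)|=1, x<0.
x=-0.6: |R|=0.4375
R=−1: 1+8/9x = −1+1/9x ⇒ -7/9x=2 ⇒ x=2/(-7/9)=-2.5714
Confirm numerically:
  x=-1.903: |R|=0.57085 <1
  x=-1.400: |R|=0.21154 <1
  x=-1.062: |R|=0.05009 <1
  x=-2.839: |R|=1.15821 >1
  x=-2.742: |R|=1.10169 >1
  x=-2.649: |R|=1.04661 >1
Stable set (-2.5714, 0).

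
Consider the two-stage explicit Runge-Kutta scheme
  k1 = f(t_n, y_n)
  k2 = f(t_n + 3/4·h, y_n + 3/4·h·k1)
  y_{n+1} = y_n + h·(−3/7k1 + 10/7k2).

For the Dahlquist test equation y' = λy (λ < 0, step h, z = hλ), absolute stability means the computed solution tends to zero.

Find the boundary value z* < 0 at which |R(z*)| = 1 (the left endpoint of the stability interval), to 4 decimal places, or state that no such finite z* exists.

left endpoint -0.9333.

Set f=λy, z=hλ:
  k1=λy_n ⇒ h·k1=z·y_n;  k2=λ(1+3/4z)y_n ⇒ h·k2=z(1+3/4z)y_n
  y_{n+1}/y_n = 1 − 3/7z + 10/7z(1+3/4z) = 1 + z + 15/14z²
  Hence R(z) = 1 + z + 15/14z².

Need |R(x)|<1, x<0.
x=-0.83: |R|=0.9081
R=1: x+15/14x²=0 ⇒ x=−14/15=-0.9333; min R=1−1/(4·15/14)=0.7667>−1
Confirm numerically:
  x=-0.533: |R|=0.77138 <1
  x=-0.499: |R|=0.76779 <1
  x=-0.442: |R|=0.76732 <1
  x=-1.283: |R|=1.48067 >1
  x=-0.974: |R|=1.04244 >1
So |R|<1 on (-0.9333, 0).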